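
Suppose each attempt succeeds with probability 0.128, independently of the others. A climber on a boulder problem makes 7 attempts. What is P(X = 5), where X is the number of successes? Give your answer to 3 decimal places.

0.001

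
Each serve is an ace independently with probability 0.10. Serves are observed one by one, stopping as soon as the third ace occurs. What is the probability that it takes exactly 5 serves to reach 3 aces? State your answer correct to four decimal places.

0.0049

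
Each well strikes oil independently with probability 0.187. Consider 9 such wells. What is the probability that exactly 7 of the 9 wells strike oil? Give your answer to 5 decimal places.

X ~ Binomial(n=9, p=0.187).
P(X=7) = C(9,7) · p^7 · (1−p)^2
= 36 · 7.9963e-06 · 0.66097 = 0.0001903

0.00019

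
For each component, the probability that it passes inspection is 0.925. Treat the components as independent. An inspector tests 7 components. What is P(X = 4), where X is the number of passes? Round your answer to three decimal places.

0.011

X ~ Binomial(n=7, p=0.925).
P(X=4) = C(7,4) · p^4 · (1−p)^3
= 35 · 0.73209 · 0.00042187 = 0.01081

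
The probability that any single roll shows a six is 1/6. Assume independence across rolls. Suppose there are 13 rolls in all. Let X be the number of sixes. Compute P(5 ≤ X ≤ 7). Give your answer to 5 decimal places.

0.05081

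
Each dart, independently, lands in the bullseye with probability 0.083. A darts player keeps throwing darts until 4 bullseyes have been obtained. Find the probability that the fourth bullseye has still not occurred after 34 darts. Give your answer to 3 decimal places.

0.689

Needing more than 34 darts ⇔ fewer than 4 successes in the first 34. With X ~ Binomial(34, 0.083), P(Y > 34) = P(X ≤ 3).
  k=0: C(34,0)·0.083^0·0.917^34 = 0.05255
  k=1: C(34,1)·0.083^1·0.917^33 = 0.16171
  k=2: C(34,2)·0.083^2·0.917^32 = 0.24151
  k=3: C(34,3)·0.083^3·0.917^31 = 0.23317
P(X ≤ 3) = 0.68894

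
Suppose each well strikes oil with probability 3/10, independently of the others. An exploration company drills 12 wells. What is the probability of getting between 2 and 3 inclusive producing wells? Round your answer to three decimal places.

0.407

X ~ Binomial(12, 0.30); P(2 ≤ X ≤ 3) = Σ C(12,k) p^k (1−p)^(12−k) over k:
  k=2: C(12,2)·0.30^2·0.70^10 = 0.16779
  k=3: C(12,3)·0.30^3·0.70^9 = 0.23970
Total = 0.40749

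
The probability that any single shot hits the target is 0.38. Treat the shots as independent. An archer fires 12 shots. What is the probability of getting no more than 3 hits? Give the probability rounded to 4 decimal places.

0.2704

X ~ Binomial(12, 0.38); P(X ≤ 3) = Σ C(12,k) p^k (1−p)^(12−k) over k:
  k=0: C(12,0)·0.38^0·0.62^12 = 0.003226
  k=1: C(12,1)·0.38^1·0.62^11 = 0.023729
  k=2: C(12,2)·0.38^2·0.62^10 = 0.079989
  k=3: C(12,3)·0.38^3·0.62^9 = 0.163418
Total = 0.270361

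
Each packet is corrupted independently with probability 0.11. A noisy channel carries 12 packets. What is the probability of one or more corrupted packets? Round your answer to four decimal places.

P(at least one) = 1 − P(none) = 1 − (1 − 0.11)^12
= 1 − 0.246990 = 0.753010

0.7530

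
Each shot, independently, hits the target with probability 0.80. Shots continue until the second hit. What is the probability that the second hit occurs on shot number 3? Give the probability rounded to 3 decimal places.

0.256

Y = trial on which the second success occurs; negative binomial, r=2, p=0.80.
P(Y=3) = C(2,1) · p^2 · (1−p)^1
= 2 · 0.64 · 0.2 = 0.25600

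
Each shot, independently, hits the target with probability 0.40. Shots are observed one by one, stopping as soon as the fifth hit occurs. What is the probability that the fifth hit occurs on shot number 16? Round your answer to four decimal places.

0.0507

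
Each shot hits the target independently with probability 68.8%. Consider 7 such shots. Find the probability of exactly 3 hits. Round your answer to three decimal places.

X ~ Binomial(n=7, p=0.688).
P(X=3) = C(7,3) · p^3 · (1−p)^4
= 35 · 0.32566 · 0.0094759 = 0.10801

0.108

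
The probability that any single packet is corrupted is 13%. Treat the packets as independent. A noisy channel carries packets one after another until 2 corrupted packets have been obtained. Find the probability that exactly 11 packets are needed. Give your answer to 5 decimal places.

Y = trial on which the second success occurs; negative binomial, r=2, p=0.13.
P(Y=11) = C(10,1) · p^2 · (1−p)^9
= 10 · 0.0169 · 0.28554 = 0.0482570

0.04826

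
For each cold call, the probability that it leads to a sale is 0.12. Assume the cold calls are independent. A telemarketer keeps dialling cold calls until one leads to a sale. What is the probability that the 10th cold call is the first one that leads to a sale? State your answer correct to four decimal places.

Geometric (trials to first success), p = 0.12.
P(Y = 10) = (1−p)^9 · p = 0.31648 · 0.12 = 0.037977

0.0380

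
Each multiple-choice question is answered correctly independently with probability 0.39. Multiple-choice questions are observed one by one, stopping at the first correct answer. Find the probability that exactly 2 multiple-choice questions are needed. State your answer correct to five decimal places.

0.23790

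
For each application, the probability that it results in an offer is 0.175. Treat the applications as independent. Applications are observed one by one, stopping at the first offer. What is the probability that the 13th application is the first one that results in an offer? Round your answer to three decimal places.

0.017

Geometric (trials to first success), p = 0.175.
P(Y = 13) = (1−p)^12 · p = 0.099414 · 0.175 = 0.01740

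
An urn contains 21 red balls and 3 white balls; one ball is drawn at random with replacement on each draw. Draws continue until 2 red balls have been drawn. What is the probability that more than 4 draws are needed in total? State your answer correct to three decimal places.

0.007

Needing more than 4 draws ⇔ fewer than 2 successes in the first 4. With X ~ Binomial(4, 0.875), P(Y > 4) = P(X ≤ 1).
  k=0: C(4,0)·0.875^0·0.125^4 = 0.00024
  k=1: C(4,1)·0.875^1·0.125^3 = 0.00684
P(X ≤ 1) = 0.00708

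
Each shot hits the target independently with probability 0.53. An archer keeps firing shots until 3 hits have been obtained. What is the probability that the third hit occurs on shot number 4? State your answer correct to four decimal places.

Y = trial on which the third success occurs; negative binomial, r=3, p=0.53.
P(Y=4) = C(3,2) · p^3 · (1−p)^1
= 3 · 0.14888 · 0.47 = 0.209917

0.2099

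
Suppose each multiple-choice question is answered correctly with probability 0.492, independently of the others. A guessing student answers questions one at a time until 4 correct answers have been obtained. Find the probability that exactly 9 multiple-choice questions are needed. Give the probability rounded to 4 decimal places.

0.1110

Y = trial on which the fourth success occurs; negative binomial, r=4, p=0.492.
P(Y=9) = C(8,3) · p^4 · (1−p)^5
= 56 · 0.058595 · 0.033831 = 0.111011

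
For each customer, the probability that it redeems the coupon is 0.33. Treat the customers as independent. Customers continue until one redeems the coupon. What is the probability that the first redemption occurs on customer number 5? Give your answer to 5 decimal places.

Geometric (trials to first success), p = 0.33.
P(Y = 5) = (1−p)^4 · p = 0.20151 · 0.33 = 0.0664987

0.06650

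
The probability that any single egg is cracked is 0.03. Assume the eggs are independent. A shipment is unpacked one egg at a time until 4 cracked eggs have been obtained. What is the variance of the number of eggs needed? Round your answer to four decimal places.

4311.1111

Y = total eggs until the fourth success; negative binomial with r=4, p=0.03.
Var(Y) = r(1−p)/p² = 4·0.97 / 0.03² = 4311.111111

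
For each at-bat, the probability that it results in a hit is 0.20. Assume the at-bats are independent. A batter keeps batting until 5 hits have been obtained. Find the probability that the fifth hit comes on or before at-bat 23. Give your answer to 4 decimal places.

Finishing within 23 at-bats ⇔ at least 5 successes in the first 23. With X ~ Binomial(23, 0.20), P(Y ≤ 23) = 1 − P(X ≤ 4).
  k=0: C(23,0)·0.20^0·0.80^23 = 0.005903
  k=1: C(23,1)·0.20^1·0.80^22 = 0.033942
  k=2: C(23,2)·0.20^2·0.80^21 = 0.093341
  k=3: C(23,3)·0.20^3·0.80^20 = 0.163346
  k=4: C(23,4)·0.20^4·0.80^19 = 0.204182
1 − 0.500714 = 0.499286

0.4993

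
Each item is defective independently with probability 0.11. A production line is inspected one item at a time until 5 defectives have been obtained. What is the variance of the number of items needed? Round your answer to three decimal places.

Y = total items until the fifth success; negative binomial with r=5, p=0.11.
Var(Y) = r(1−p)/p² = 5·0.89 / 0.11² = 367.76860

367.769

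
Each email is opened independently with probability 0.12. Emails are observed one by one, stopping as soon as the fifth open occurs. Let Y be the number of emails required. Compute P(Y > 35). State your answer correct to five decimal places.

0.58751

Needing more than 35 emails ⇔ fewer than 5 successes in the first 35. With X ~ Binomial(35, 0.12), P(Y > 35) = P(X ≤ 4).
  k=0: C(35,0)·0.12^0·0.88^35 = 0.0113997
  k=1: C(35,1)·0.12^1·0.88^34 = 0.0544077
  k=2: C(35,2)·0.12^2·0.88^33 = 0.1261269
  k=3: C(35,3)·0.12^3·0.88^32 = 0.1891903
  k=4: C(35,4)·0.12^4·0.88^31 = 0.2063894
P(X ≤ 4) = 0.5875140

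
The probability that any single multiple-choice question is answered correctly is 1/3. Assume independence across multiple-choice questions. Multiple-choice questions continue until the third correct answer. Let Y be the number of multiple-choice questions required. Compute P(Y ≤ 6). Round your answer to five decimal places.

0.31962

Finishing within 6 multiple-choice questions ⇔ at least 3 successes in the first 6. With X ~ Binomial(6, 0.333333), P(Y ≤ 6) = 1 − P(X ≤ 2).
  k=0: C(6,0)·0.333333^0·0.666667^6 = 0.0877915
  k=1: C(6,1)·0.333333^1·0.666667^5 = 0.2633745
  k=2: C(6,2)·0.333333^2·0.666667^4 = 0.3292181
1 − 0.6803841 = 0.3196159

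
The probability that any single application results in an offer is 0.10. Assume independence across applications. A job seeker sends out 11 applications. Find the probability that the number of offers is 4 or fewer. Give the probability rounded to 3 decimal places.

X ~ Binomial(11, 0.10); P(X ≤ 4) = Σ C(11,k) p^k (1−p)^(11−k) over k:
  k=0: C(11,0)·0.10^0·0.90^11 = 0.31381
  k=1: C(11,1)·0.10^1·0.90^10 = 0.38355
  k=2: C(11,2)·0.10^2·0.90^9 = 0.21308
  k=3: C(11,3)·0.10^3·0.90^8 = 0.07103
  k=4: C(11,4)·0.10^4·0.90^7 = 0.01578
Total = 0.99725

0.997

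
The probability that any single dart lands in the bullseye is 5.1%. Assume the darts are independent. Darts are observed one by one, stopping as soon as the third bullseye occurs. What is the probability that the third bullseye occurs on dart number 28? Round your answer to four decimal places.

Y = trial on which the third success occurs; negative binomial, r=3, p=0.051.
P(Y=28) = C(27,2) · p^3 · (1−p)^25
= 351 · 0.00013265 · 0.27018 = 0.012580

0.0126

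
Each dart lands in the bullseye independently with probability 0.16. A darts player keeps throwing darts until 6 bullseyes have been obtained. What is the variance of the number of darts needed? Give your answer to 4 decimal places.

Y = total darts until the sixth success; negative binomial with r=6, p=0.16.
Var(Y) = r(1−p)/p² = 6·0.84 / 0.16² = 196.875000

196.8750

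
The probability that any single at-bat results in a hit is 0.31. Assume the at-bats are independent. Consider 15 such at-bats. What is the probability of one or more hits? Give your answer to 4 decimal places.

P(at least one) = 1 − P(none) = 1 − (1 − 0.31)^15
= 1 − 0.003826 = 0.996174

0.9962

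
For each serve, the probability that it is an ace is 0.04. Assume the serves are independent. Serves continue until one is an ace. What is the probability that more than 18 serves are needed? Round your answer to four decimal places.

0.4796

Y = number of serves to the first success; geometric, p = 0.04.
P(Y > 18) = P(first 18 all fail) = (1−p)^18 = 0.479603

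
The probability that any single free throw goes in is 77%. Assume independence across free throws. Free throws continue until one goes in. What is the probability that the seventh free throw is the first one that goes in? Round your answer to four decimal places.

0.0001

Geometric (trials to first success), p = 0.77.
P(Y = 7) = (1−p)^6 · p = 0.00014804 · 0.77 = 0.000114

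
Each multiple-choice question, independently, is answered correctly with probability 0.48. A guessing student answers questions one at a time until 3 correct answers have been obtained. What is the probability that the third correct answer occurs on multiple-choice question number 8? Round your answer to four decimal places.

0.0883

Y = trial on which the third success occurs; negative binomial, r=3, p=0.48.
P(Y=8) = C(7,2) · p^3 · (1−p)^5
= 21 · 0.11059 · 0.03802 = 0.088300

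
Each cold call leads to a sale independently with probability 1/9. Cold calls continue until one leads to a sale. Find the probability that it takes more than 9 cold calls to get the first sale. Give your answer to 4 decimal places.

0.3464

Y = number of cold calls to the first success; geometric, p = 0.111111.
P(Y > 9) = P(first 9 all fail) = (1−p)^9 = 0.346439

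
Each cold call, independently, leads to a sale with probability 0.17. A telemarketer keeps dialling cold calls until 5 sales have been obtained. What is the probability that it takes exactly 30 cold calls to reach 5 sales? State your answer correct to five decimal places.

0.03198

Y = trial on which the fifth success occurs; negative binomial, r=5, p=0.17.
P(Y=30) = C(29,4) · p^5 · (1−p)^25
= 23751 · 0.00014199 · 0.0094831 = 0.0319800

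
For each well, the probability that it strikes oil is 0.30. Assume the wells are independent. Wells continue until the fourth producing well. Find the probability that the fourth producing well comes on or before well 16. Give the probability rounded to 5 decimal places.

0.75414

Finishing within 16 wells ⇔ at least 4 successes in the first 16. With X ~ Binomial(16, 0.30), P(Y ≤ 16) = 1 − P(X ≤ 3).
  k=0: C(16,0)·0.30^0·0.70^16 = 0.0033233
  k=1: C(16,1)·0.30^1·0.70^15 = 0.0227883
  k=2: C(16,2)·0.30^2·0.70^14 = 0.0732481
  k=3: C(16,3)·0.30^3·0.70^13 = 0.1464962
1 − 0.2458559 = 0.7541441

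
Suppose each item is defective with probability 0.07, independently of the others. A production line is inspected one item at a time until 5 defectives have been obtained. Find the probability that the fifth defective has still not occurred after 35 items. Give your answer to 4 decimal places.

Needing more than 35 items ⇔ fewer than 5 successes in the first 35. With X ~ Binomial(35, 0.07), P(Y > 35) = P(X ≤ 4).
  k=0: C(35,0)·0.07^0·0.93^35 = 0.078868
  k=1: C(35,1)·0.07^1·0.93^34 = 0.207772
  k=2: C(35,2)·0.07^2·0.93^33 = 0.265858
  k=3: C(35,3)·0.07^3·0.93^32 = 0.220119
  k=4: C(35,4)·0.07^4·0.93^31 = 0.132545
P(X ≤ 4) = 0.905163

0.9052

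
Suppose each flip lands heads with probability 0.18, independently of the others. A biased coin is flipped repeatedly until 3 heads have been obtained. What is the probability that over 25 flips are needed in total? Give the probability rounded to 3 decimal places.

0.147

Needing more than 25 flips ⇔ fewer than 3 successes in the first 25. With X ~ Binomial(25, 0.18), P(Y > 25) = P(X ≤ 2).
  k=0: C(25,0)·0.18^0·0.82^25 = 0.00700
  k=1: C(25,1)·0.18^1·0.82^24 = 0.03844
  k=2: C(25,2)·0.18^2·0.82^23 = 0.10125
P(X ≤ 2) = 0.14669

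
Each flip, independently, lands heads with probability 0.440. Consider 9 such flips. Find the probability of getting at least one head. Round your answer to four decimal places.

0.9946

P(at least one) = 1 − P(none) = 1 − (1 − 0.44)^9
= 1 − 0.005416 = 0.994584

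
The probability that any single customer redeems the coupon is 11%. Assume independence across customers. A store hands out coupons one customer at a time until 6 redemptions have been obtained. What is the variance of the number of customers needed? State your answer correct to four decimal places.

Y = total customers until the sixth success; negative binomial with r=6, p=0.11.
Var(Y) = r(1−p)/p² = 6·0.89 / 0.11² = 441.322314

441.3223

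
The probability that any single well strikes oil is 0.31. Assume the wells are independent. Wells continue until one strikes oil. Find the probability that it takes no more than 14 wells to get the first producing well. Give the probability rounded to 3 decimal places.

0.994

Y = number of wells to the first success; geometric, p = 0.31.
P(Y ≤ 14) = 1 − (1−p)^14 = 1 − 0.00554 = 0.99446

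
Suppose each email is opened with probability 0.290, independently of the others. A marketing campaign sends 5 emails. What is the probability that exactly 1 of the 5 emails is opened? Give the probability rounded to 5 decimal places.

0.36847

X ~ Binomial(n=5, p=0.29).
P(X=1) = C(5,1) · p^1 · (1−p)^4
= 5 · 0.29 · 0.25412 = 0.3684694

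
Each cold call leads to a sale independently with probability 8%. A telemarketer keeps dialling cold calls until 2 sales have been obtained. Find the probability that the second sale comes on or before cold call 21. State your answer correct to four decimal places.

0.5094

Finishing within 21 cold calls ⇔ at least 2 successes in the first 21. With X ~ Binomial(21, 0.08), P(Y ≤ 21) = 1 − P(X ≤ 1).
  k=0: C(21,0)·0.08^0·0.92^21 = 0.173598
  k=1: C(21,1)·0.08^1·0.92^20 = 0.317005
1 − 0.490603 = 0.509397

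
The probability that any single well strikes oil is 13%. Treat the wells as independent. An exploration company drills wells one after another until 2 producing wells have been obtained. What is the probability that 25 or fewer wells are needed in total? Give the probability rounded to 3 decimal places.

Finishing within 25 wells ⇔ at least 2 successes in the first 25. With X ~ Binomial(25, 0.13), P(Y ≤ 25) = 1 − P(X ≤ 1).
  k=0: C(25,0)·0.13^0·0.87^25 = 0.03076
  k=1: C(25,1)·0.13^1·0.87^24 = 0.11491
1 − 0.14567 = 0.85433

0.854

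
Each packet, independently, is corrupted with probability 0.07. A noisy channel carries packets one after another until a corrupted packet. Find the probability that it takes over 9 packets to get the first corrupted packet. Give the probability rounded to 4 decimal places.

Y = number of packets to the first success; geometric, p = 0.07.
P(Y > 9) = P(first 9 all fail) = (1−p)^9 = 0.520411

0.5204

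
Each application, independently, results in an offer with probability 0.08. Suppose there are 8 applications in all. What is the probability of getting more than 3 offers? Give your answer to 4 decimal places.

0.0022

X ~ Binomial(8, 0.08); P(X ≥ 4) = Σ C(8,k) p^k (1−p)^(8−k) over k:
  k=4: C(8,4)·0.08^4·0.92^4 = 0.002054
  k=5: C(8,5)·0.08^5·0.92^3 = 0.000143
  k=6: C(8,6)·0.08^6·0.92^2 = 0.000006
  k=7: C(8,7)·0.08^7·0.92^1 = 0.000000
  k=8: C(8,8)·0.08^8·0.92^0 = 0.000000
Total = 0.002203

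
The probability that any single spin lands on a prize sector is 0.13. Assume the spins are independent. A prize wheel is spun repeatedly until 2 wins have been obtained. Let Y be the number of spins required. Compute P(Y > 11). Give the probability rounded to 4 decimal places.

0.5714

Needing more than 11 spins ⇔ fewer than 2 successes in the first 11. With X ~ Binomial(11, 0.13), P(Y > 11) = P(X ≤ 1).
  k=0: C(11,0)·0.13^0·0.87^11 = 0.216128
  k=1: C(11,1)·0.13^1·0.87^10 = 0.355245
P(X ≤ 1) = 0.571374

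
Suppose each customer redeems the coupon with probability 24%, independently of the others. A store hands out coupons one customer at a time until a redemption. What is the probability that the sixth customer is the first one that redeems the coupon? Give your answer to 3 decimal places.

Geometric (trials to first success), p = 0.24.
P(Y = 6) = (1−p)^5 · p = 0.25355 · 0.24 = 0.06085

0.061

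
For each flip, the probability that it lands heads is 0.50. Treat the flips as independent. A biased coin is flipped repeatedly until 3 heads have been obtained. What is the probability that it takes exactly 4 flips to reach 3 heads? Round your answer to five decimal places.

Y = trial on which the third success occurs; negative binomial, r=3, p=0.50.
P(Y=4) = C(3,2) · p^3 · (1−p)^1
= 3 · 0.125 · 0.5 = 0.1875000

0.18750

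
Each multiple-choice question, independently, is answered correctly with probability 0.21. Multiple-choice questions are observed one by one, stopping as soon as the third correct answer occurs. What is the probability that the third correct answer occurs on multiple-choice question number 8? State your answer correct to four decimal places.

Y = trial on which the third success occurs; negative binomial, r=3, p=0.21.
P(Y=8) = C(7,2) · p^3 · (1−p)^5
= 21 · 0.009261 · 0.30771 = 0.059843

0.0598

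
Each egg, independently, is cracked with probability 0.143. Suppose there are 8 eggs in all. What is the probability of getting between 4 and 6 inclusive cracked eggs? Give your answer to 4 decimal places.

X ~ Binomial(8, 0.143); P(4 ≤ X ≤ 6) = Σ C(8,k) p^k (1−p)^(8−k) over k:
  k=4: C(8,4)·0.143^4·0.857^4 = 0.015789
  k=5: C(8,5)·0.143^5·0.857^3 = 0.002108
  k=6: C(8,6)·0.143^6·0.857^2 = 0.000176
Total = 0.018073

0.0181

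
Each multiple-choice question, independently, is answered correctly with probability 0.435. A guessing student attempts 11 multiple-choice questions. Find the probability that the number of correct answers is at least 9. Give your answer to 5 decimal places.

0.01141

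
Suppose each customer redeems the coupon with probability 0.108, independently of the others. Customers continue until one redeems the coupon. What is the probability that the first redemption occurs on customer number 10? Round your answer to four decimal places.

0.0386

Geometric (trials to first success), p = 0.108.
P(Y = 10) = (1−p)^9 · p = 0.35751 · 0.108 = 0.038611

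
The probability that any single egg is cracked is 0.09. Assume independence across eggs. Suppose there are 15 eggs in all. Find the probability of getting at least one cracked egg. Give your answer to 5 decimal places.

P(at least one) = 1 − P(none) = 1 − (1 − 0.09)^15
= 1 − 0.2430082 = 0.7569918

0.75699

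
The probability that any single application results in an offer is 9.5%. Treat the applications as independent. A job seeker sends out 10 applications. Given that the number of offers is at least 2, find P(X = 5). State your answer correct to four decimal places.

X ~ Binomial(10, 0.095). Want P(X=5 | X≥2) = P(X=5) / P(X≥2).
P(X=5) = C(10,5)·0.095^5·0.905^5 = 0.001184
P(X≥2) = 1 − 0.368541 − 0.386866 = 0.244593
Ratio = 0.001184 / 0.244593 = 0.004840

0.0048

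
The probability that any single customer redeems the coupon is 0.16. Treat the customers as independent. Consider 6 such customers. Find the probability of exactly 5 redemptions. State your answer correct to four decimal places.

X ~ Binomial(n=6, p=0.16).
P(X=5) = C(6,5) · p^5 · (1−p)^1
= 6 · 0.00010486 · 0.84 = 0.000528

0.0005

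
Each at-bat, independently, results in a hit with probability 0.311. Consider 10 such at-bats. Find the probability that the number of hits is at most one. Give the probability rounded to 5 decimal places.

X ~ Binomial(10, 0.311); P(X ≤ 1) = Σ C(10,k) p^k (1−p)^(10−k) over k:
  k=0: C(10,0)·0.311^0·0.689^10 = 0.0241097
  k=1: C(10,1)·0.311^1·0.689^9 = 0.1088262
Total = 0.1329359

0.13294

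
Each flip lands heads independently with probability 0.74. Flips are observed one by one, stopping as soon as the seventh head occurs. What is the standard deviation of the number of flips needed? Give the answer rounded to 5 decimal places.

Y = total flips until the seventh success; negative binomial with r=7, p=0.74.
SD(Y) = √[r(1−p)/p²] = √(3.3235939) = 1.8230726

1.82307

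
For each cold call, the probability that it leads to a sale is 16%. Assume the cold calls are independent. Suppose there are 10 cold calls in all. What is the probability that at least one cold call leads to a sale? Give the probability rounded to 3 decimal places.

P(at least one) = 1 − P(none) = 1 − (1 − 0.16)^10
= 1 − 0.17490 = 0.82510

0.825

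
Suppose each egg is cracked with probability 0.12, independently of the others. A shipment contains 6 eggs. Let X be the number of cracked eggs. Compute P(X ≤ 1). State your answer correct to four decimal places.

X ~ Binomial(6, 0.12); P(X ≤ 1) = Σ C(6,k) p^k (1−p)^(6−k) over k:
  k=0: C(6,0)·0.12^0·0.88^6 = 0.464404
  k=1: C(6,1)·0.12^1·0.88^5 = 0.379967
Total = 0.844371

0.8444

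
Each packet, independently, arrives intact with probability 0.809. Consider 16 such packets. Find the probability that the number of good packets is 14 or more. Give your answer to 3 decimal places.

0.386

X ~ Binomial(16, 0.809); P(X ≥ 14) = Σ C(16,k) p^k (1−p)^(16−k) over k:
  k=14: C(16,14)·0.809^14·0.191^2 = 0.22518
  k=15: C(16,15)·0.809^15·0.191^1 = 0.12717
  k=16: C(16,16)·0.809^16·0.191^0 = 0.03366
Total = 0.38601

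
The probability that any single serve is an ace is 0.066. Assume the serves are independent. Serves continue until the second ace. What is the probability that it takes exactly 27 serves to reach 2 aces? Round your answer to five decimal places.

0.02055

Y = trial on which the second success occurs; negative binomial, r=2, p=0.066.
P(Y=27) = C(26,1) · p^2 · (1−p)^25
= 26 · 0.004356 · 0.18141 = 0.0205463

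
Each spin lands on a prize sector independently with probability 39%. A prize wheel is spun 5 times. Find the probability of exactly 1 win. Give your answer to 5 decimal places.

X ~ Binomial(n=5, p=0.39).
P(X=1) = C(5,1) · p^1 · (1−p)^4
= 5 · 0.39 · 0.13846 = 0.2699939

0.26999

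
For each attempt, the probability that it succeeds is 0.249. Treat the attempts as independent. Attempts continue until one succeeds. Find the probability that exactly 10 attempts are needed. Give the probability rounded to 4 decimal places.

0.0189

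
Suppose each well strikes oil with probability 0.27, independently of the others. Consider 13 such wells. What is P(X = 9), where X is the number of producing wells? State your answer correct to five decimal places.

0.00155

X ~ Binomial(n=13, p=0.27).
P(X=9) = C(13,9) · p^9 · (1−p)^4
= 715 · 7.6256e-06 · 0.28398 = 0.0015484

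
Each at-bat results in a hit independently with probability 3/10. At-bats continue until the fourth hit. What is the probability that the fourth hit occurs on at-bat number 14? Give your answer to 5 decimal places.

Y = trial on which the fourth success occurs; negative binomial, r=4, p=0.30.
P(Y=14) = C(13,3) · p^4 · (1−p)^10
= 286 · 0.0081 · 0.028248 = 0.0654382

0.06544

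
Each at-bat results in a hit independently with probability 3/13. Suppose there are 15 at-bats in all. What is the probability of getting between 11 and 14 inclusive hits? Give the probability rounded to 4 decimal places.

0.0001

X ~ Binomial(15, 0.230769); P(11 ≤ X ≤ 14) = Σ C(15,k) p^k (1−p)^(15−k) over k:
  k=11: C(15,11)·0.230769^11·0.769231^4 = 0.000047
  k=12: C(15,12)·0.230769^12·0.769231^3 = 0.000005
  k=13: C(15,13)·0.230769^13·0.769231^2 = 0.000000
  k=14: C(15,14)·0.230769^14·0.769231^1 = 0.000000
Total = 0.000052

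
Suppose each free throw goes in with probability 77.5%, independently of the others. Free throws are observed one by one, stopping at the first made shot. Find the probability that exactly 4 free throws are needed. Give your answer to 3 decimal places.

0.009

Geometric (trials to first success), p = 0.775.
P(Y = 4) = (1−p)^3 · p = 0.011391 · 0.775 = 0.00883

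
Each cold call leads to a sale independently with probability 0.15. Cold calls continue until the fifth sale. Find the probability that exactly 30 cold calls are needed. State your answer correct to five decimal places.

0.03102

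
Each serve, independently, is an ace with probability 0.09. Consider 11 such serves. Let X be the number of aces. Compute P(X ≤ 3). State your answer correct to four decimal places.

X ~ Binomial(11, 0.09); P(X ≤ 3) = Σ C(11,k) p^k (1−p)^(11−k) over k:
  k=0: C(11,0)·0.09^0·0.91^11 = 0.354369
  k=1: C(11,1)·0.09^1·0.91^10 = 0.385522
  k=2: C(11,2)·0.09^2·0.91^9 = 0.190643
  k=3: C(11,3)·0.09^3·0.91^8 = 0.056564
Total = 0.987098

0.9871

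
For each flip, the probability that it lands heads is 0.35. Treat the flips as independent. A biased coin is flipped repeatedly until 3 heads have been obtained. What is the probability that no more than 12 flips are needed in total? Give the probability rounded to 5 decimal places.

0.84871

Finishing within 12 flips ⇔ at least 3 successes in the first 12. With X ~ Binomial(12, 0.35), P(Y ≤ 12) = 1 − P(X ≤ 2).
  k=0: C(12,0)·0.35^0·0.65^12 = 0.0056880
  k=1: C(12,1)·0.35^1·0.65^11 = 0.0367533
  k=2: C(12,2)·0.35^2·0.65^10 = 0.1088463
1 − 0.1512876 = 0.8487124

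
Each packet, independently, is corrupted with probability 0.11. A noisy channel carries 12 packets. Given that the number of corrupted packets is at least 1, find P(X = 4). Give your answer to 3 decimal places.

X ~ Binomial(12, 0.11). Want P(X=4 | X≥1) = P(X=4) / P(X≥1).
P(X=4) = C(12,4)·0.11^4·0.89^8 = 0.02853
P(X≥1) = 1 − 0.24699 = 0.75301
Ratio = 0.02853 / 0.75301 = 0.03789

0.038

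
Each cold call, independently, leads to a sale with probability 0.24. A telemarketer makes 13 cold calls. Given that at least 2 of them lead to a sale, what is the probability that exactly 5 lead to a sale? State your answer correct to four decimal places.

0.1333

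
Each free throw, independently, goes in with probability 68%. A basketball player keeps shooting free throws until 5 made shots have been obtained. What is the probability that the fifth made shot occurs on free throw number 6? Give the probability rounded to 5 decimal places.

0.23263

Y = trial on which the fifth success occurs; negative binomial, r=5, p=0.68.
P(Y=6) = C(5,4) · p^5 · (1−p)^1
= 5 · 0.14539 · 0.32 = 0.2326294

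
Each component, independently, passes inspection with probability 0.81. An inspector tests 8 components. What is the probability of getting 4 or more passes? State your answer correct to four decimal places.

X ~ Binomial(8, 0.81); P(X ≥ 4) = Σ C(8,k) p^k (1−p)^(8−k) over k:
  k=4: C(8,4)·0.81^4·0.19^4 = 0.039269
  k=5: C(8,5)·0.81^5·0.19^3 = 0.133929
  k=6: C(8,6)·0.81^6·0.19^2 = 0.285480
  k=7: C(8,7)·0.81^7·0.19^1 = 0.347727
  k=8: C(8,8)·0.81^8·0.19^0 = 0.185302
Total = 0.991707

0.9917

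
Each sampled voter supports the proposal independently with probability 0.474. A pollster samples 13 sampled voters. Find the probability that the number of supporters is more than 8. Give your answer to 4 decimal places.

0.0967

X ~ Binomial(13, 0.474); P(X ≥ 9) = Σ C(13,k) p^k (1−p)^(13−k) over k:
  k=9: C(13,9)·0.474^9·0.526^4 = 0.066108
  k=10: C(13,10)·0.474^10·0.526^3 = 0.023829
  k=11: C(13,11)·0.474^11·0.526^2 = 0.005856
  k=12: C(13,12)·0.474^12·0.526^1 = 0.000880
  k=13: C(13,13)·0.474^13·0.526^0 = 0.000061
Total = 0.096734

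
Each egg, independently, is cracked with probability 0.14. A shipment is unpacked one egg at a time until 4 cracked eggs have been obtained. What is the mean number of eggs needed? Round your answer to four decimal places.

Y = total eggs until the fourth success; negative binomial with r=4, p=0.14.
E[Y] = r / p = 4 / 0.14 = 28.571429

28.5714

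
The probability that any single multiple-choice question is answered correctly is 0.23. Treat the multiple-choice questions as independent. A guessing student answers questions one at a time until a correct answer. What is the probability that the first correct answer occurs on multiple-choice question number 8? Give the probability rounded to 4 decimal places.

0.0369

Geometric (trials to first success), p = 0.23.
P(Y = 8) = (1−p)^7 · p = 0.16049 · 0.23 = 0.036912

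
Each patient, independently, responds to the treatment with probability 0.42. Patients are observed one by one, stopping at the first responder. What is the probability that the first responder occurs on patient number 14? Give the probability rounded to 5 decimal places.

0.00035

Geometric (trials to first success), p = 0.42.
P(Y = 14) = (1−p)^13 · p = 0.00084055 · 0.42 = 0.0003530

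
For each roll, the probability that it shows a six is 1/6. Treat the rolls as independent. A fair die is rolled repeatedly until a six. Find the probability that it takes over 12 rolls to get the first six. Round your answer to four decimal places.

Y = number of rolls to the first success; geometric, p = 0.166667.
P(Y > 12) = P(first 12 all fail) = (1−p)^12 = 0.112157

0.1122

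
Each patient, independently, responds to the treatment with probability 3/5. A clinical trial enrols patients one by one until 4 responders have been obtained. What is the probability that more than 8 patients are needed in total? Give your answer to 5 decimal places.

0.17367

Needing more than 8 patients ⇔ fewer than 4 successes in the first 8. With X ~ Binomial(8, 0.60), P(Y > 8) = P(X ≤ 3).
  k=0: C(8,0)·0.60^0·0.40^8 = 0.0006554
  k=1: C(8,1)·0.60^1·0.40^7 = 0.0078643
  k=2: C(8,2)·0.60^2·0.40^6 = 0.0412877
  k=3: C(8,3)·0.60^3·0.40^5 = 0.1238630
P(X ≤ 3) = 0.1736704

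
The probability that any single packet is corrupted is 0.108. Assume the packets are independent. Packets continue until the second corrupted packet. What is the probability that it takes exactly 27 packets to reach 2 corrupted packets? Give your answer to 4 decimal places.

Y = trial on which the second success occurs; negative binomial, r=2, p=0.108.
P(Y=27) = C(26,1) · p^2 · (1−p)^25
= 26 · 0.011664 · 0.057428 = 0.017416

0.0174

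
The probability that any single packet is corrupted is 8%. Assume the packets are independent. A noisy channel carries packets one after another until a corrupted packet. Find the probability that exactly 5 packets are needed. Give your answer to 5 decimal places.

Geometric (trials to first success), p = 0.08.
P(Y = 5) = (1−p)^4 · p = 0.71639 · 0.08 = 0.0573114

0.05731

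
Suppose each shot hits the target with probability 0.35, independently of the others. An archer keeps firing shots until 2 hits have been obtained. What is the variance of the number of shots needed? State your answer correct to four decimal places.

10.6122

Y = total shots until the second success; negative binomial with r=2, p=0.35.
Var(Y) = r(1−p)/p² = 2·0.65 / 0.35² = 10.612245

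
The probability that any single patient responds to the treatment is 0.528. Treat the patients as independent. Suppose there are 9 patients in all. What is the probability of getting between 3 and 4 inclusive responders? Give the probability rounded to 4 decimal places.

X ~ Binomial(9, 0.528); P(3 ≤ X ≤ 4) = Σ C(9,k) p^k (1−p)^(9−k) over k:
  k=3: C(9,3)·0.528^3·0.472^6 = 0.136720
  k=4: C(9,4)·0.528^4·0.472^5 = 0.229412
Total = 0.366132

0.3661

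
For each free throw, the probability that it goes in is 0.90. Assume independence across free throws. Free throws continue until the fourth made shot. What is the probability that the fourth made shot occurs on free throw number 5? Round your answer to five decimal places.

Y = trial on which the fourth success occurs; negative binomial, r=4, p=0.90.
P(Y=5) = C(4,3) · p^4 · (1−p)^1
= 4 · 0.6561 · 0.1 = 0.2624400

0.26244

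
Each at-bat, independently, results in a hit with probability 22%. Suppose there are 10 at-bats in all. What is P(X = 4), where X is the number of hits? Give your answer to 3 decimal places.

X ~ Binomial(n=10, p=0.22).
P(X=4) = C(10,4) · p^4 · (1−p)^6
= 210 · 0.0023426 · 0.2252 = 0.11078

0.111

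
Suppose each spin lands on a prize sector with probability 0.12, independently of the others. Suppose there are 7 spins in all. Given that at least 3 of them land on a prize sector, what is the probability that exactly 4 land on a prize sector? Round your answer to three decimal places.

0.119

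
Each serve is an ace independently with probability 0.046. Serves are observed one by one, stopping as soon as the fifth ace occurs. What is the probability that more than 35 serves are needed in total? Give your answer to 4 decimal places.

0.9789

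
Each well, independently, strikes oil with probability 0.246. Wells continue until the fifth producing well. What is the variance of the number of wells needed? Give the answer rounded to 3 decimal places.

62.298

Y = total wells until the fifth success; negative binomial with r=5, p=0.246.
Var(Y) = r(1−p)/p² = 5·0.754 / 0.246² = 62.29757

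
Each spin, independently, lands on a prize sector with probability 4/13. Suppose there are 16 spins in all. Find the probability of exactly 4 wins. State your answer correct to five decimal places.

0.19776

X ~ Binomial(n=16, p=0.307692).
P(X=4) = C(16,4) · p^4 · (1−p)^12
= 1820 · 0.0089633 · 0.012122 = 0.1977552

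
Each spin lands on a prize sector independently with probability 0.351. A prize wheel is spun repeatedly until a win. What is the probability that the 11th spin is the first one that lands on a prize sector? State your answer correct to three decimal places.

0.005

Geometric (trials to first success), p = 0.351.
P(Y = 11) = (1−p)^10 · p = 0.013257 · 0.351 = 0.00465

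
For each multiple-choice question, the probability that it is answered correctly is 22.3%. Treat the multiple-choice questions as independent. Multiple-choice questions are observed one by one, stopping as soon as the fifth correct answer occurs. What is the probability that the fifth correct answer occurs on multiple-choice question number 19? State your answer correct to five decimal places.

0.04933

Y = trial on which the fifth success occurs; negative binomial, r=5, p=0.223.
P(Y=19) = C(18,4) · p^5 · (1−p)^14
= 3060 · 0.00055147 · 0.029234 = 0.0493333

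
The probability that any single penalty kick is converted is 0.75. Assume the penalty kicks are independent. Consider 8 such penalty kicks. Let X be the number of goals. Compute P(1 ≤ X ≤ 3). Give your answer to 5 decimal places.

0.02728

X ~ Binomial(8, 0.75); P(1 ≤ X ≤ 3) = Σ C(8,k) p^k (1−p)^(8−k) over k:
  k=1: C(8,1)·0.75^1·0.25^7 = 0.0003662
  k=2: C(8,2)·0.75^2·0.25^6 = 0.0038452
  k=3: C(8,3)·0.75^3·0.25^5 = 0.0230713
Total = 0.0272827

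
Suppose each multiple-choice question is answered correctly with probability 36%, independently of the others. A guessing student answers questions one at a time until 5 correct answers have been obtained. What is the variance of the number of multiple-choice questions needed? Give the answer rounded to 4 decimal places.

24.6914

Y = total multiple-choice questions until the fifth success; negative binomial with r=5, p=0.36.
Var(Y) = r(1−p)/p² = 5·0.64 / 0.36² = 24.691358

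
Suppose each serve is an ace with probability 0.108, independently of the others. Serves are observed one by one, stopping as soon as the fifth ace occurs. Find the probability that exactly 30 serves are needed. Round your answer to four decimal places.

0.0200

Y = trial on which the fifth success occurs; negative binomial, r=5, p=0.108.
P(Y=30) = C(29,4) · p^5 · (1−p)^25
= 23751 · 1.4693e-05 · 0.057428 = 0.020041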